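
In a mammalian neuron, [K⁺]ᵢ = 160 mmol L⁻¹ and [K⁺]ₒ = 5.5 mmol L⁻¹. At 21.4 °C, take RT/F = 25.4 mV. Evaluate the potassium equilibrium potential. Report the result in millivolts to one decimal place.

E = (25.4/z) · ln([K⁺]_out/[K⁺]_in) with z = +1.
= (25.4/1) · ln(5.5/160) = 25.40 · ln(0.03438)
= 25.40 · (-3.3704) = -85.61 mV

-85.6 mV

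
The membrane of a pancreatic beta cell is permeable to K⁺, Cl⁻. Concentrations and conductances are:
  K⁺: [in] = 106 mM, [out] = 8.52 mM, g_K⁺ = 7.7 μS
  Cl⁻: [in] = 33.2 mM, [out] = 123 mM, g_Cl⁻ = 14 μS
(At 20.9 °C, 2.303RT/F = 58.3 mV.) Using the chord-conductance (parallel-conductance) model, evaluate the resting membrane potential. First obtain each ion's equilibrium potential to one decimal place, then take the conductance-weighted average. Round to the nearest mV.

-44 mV

E_K⁺ = (58.3/1)·log₁₀(8.52/106) = -63.8 mV
E_Cl⁻ = (58.3/-1)·log₁₀(123/33.2) = -33.2 mV
Vm = (Σ gᵢEᵢ)/(Σ gᵢ) = (7.7·-63.8 + 14·-33.2) / (7.7 + 14)
= -956.06 / 21.7 = -44.06 mV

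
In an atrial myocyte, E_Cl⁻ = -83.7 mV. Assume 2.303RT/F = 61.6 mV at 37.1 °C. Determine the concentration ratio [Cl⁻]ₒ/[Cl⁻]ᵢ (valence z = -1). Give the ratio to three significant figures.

log₁₀([out]/[in]) = E·z/(61.6) = -83.7 × -1 / 61.6 = 1.3588
[out]/[in] = 10^(1.3588) = 22.84

22.8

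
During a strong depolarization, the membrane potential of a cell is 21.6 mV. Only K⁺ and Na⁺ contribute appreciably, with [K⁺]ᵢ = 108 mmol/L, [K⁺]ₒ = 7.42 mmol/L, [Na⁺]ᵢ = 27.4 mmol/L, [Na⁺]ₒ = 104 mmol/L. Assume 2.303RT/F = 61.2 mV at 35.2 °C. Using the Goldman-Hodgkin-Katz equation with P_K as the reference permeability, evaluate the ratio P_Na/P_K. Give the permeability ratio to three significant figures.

Let α = P_Na/P_K. GHK: Vm = 61.2·log₁₀[(Kₒ + α·Naₒ)/(Kᵢ + α·Naᵢ)].
10^(Vm/61.2) = 10^(21.6/61.2) = 2.2539
So 2.2539·(Kᵢ + α·Naᵢ) = Kₒ + α·Naₒ → α = (2.2539·108.0 − 7.42) / (104.0 − 2.2539·27.4)
α = (243.4 − 7.42) / (104.0 − 61.76) = 236/42.24 = 5.587

5.59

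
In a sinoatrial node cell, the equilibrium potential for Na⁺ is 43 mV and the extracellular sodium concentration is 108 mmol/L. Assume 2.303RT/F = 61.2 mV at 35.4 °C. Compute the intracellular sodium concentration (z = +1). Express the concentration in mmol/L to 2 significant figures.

21 mmol/L

Nernst: E = (61.2/1) · log₁₀([out]/[in]), so log₁₀([out]/[in]) = 43.0 × 1 / 61.2 = 0.7026.
[out]/[in] = 10^(0.7026) = 5.042.
[in] = 108 / 5.042 = 21.42 mmol/L.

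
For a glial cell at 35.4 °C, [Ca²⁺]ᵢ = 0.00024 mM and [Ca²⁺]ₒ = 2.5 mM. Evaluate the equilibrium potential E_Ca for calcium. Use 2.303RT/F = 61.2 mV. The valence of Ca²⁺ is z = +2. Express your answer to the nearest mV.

E = (61.2/z) · log₁₀([Ca²⁺]_out/[Ca²⁺]_in) with z = +2.
= (61.2/2) · log₁₀(2.5/0.00024) = 30.60 · log₁₀(1.042e+04)
= 30.60 · (4.0177) = 122.94 mV

123 mV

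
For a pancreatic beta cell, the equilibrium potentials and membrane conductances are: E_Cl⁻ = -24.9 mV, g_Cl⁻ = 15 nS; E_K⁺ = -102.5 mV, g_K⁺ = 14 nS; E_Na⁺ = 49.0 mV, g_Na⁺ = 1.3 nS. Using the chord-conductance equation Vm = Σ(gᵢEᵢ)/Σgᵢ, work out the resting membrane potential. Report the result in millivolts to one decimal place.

-57.6 mV

Σ gᵢEᵢ = 15·(-24.9) + 14·(-102.5) + 1.3·(49.0) = -1744.80
Σ gᵢ = 15 + 14 + 1.3 = 30.3
Vm = -1744.80 / 30.3 = -57.58 mV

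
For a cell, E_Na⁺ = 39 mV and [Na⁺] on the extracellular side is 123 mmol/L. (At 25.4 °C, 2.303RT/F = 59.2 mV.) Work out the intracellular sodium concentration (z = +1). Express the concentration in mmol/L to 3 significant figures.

27.0 mmol/L

Nernst: E = (59.2/1) · log₁₀([out]/[in]), so log₁₀([out]/[in]) = 39.0 × 1 / 59.2 = 0.6588.
[out]/[in] = 10^(0.6588) = 4.558.
[in] = 123 / 4.558 = 26.98 mmol/L.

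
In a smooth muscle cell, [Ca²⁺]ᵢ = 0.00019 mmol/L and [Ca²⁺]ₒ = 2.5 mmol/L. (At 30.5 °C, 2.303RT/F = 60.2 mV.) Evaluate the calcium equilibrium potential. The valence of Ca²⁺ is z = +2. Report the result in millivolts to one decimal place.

124.0 mV

E = (60.2/z) · log₁₀([Ca²⁺]_out/[Ca²⁺]_in) with z = +2.
= (60.2/2) · log₁₀(2.5/0.00019) = 30.10 · log₁₀(1.316e+04)
= 30.10 · (4.1192) = 123.99 mV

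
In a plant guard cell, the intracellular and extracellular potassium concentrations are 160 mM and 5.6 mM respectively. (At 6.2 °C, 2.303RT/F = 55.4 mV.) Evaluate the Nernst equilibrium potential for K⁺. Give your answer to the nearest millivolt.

-81 mV

E = (55.4/z) · log₁₀([K⁺]_out/[K⁺]_in) with z = +1.
= (55.4/1) · log₁₀(5.6/160) = 55.40 · log₁₀(0.035)
= 55.40 · (-1.4559) = -80.66 mV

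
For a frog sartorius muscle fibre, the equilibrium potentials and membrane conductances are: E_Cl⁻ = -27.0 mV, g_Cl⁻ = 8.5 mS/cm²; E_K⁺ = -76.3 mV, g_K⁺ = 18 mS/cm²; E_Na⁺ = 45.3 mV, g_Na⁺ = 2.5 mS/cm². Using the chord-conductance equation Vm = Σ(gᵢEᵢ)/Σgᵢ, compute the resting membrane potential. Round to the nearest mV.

Σ gᵢEᵢ = 8.5·(-27.0) + 18·(-76.3) + 2.5·(45.3) = -1489.65
Σ gᵢ = 8.5 + 18 + 2.5 = 29
Vm = -1489.65 / 29 = -51.37 mV

-51 mV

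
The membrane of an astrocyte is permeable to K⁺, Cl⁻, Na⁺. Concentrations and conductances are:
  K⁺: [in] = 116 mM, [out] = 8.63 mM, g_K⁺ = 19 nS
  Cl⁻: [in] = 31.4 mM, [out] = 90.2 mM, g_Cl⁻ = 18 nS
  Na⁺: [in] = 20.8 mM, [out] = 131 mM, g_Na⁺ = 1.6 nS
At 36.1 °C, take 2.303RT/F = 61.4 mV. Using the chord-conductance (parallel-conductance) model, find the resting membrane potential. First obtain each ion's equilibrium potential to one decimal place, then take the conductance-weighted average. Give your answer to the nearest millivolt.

E_K⁺ = (61.4/1)·log₁₀(8.63/116) = -69.3 mV
E_Cl⁻ = (61.4/-1)·log₁₀(90.2/31.4) = -28.1 mV
E_Na⁺ = (61.4/1)·log₁₀(131/20.8) = 49.1 mV
Vm = (Σ gᵢEᵢ)/(Σ gᵢ) = (19·-69.3 + 18·-28.1 + 1.6·49.1) / (19 + 18 + 1.6)
= -1743.94 / 38.6 = -45.18 mV

-45 mV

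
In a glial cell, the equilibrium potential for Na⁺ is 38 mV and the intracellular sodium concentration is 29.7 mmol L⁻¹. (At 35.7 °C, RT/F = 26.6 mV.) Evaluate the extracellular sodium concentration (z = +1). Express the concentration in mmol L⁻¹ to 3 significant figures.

Nernst: E = (26.6/1) · ln([out]/[in]), so ln([out]/[in]) = 38.0 × 1 / 26.6 = 1.4286.
[out]/[in] = e^(1.4286) = 4.173.
[out] = 4.173 × 29.7 = 123.9 mmol L⁻¹.

124 mmol L⁻¹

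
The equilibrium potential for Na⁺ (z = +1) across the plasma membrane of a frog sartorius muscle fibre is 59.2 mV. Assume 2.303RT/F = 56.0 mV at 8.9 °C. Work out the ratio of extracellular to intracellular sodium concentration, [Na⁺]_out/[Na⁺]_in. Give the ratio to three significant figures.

log₁₀([out]/[in]) = E·z/(56.0) = 59.2 × 1 / 56.0 = 1.0571
[out]/[in] = 10^(1.0571) = 11.41

11.4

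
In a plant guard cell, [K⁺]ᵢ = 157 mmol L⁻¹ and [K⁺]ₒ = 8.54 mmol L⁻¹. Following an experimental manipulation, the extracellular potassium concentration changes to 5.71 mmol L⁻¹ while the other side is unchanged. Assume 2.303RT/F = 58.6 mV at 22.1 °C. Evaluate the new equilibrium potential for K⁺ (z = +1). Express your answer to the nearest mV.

-84 mV

After the shift: [K⁺]_out = 5.71, [K⁺]_in = 157 mmol L⁻¹.
E_new = (58.6/1)·log₁₀(5.71/157) = 58.60 · (-1.4393) = -84.34 mV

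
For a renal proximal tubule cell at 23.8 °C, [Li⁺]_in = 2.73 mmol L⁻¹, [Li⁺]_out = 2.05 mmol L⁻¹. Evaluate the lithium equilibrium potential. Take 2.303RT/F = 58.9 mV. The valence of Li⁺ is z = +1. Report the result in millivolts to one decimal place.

E = (58.9/z) · log₁₀([Li⁺]_out/[Li⁺]_in) with z = +1.
= (58.9/1) · log₁₀(2.05/2.73) = 58.90 · log₁₀(0.7509)
= 58.90 · (-0.1244) = -7.33 mV

-7.3 mV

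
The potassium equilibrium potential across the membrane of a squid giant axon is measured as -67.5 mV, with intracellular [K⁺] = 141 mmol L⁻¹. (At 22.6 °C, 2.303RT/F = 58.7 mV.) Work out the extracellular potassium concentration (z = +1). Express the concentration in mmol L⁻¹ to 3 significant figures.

9.98 mmol L⁻¹

Nernst: E = (58.7/1) · log₁₀([out]/[in]), so log₁₀([out]/[in]) = -67.5 × 1 / 58.7 = -1.1499.
[out]/[in] = 10^(-1.1499) = 0.07081.
[out] = 0.07081 × 141 = 9.984 mmol L⁻¹.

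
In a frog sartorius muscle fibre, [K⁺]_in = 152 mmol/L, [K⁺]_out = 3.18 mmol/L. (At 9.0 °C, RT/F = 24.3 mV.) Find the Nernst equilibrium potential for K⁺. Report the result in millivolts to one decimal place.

E = (24.3/z) · ln([K⁺]_out/[K⁺]_in) with z = +1.
= (24.3/1) · ln(3.18/152) = 24.30 · ln(0.02092)
= 24.30 · (-3.8670) = -93.97 mV

-94.0 mV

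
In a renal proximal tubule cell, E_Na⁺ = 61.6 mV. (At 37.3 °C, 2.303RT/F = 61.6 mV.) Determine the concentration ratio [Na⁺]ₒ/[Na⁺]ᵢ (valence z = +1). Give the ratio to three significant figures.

10.0

log₁₀([out]/[in]) = E·z/(61.6) = 61.6 × 1 / 61.6 = 1.0000
[out]/[in] = 10^(1.0000) = 10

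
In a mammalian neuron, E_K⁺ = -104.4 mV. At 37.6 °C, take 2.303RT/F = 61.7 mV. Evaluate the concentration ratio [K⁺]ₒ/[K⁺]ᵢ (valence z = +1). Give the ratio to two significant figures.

0.020

log₁₀([out]/[in]) = E·z/(61.7) = -104.4 × 1 / 61.7 = -1.6921
[out]/[in] = 10^(-1.6921) = 0.02032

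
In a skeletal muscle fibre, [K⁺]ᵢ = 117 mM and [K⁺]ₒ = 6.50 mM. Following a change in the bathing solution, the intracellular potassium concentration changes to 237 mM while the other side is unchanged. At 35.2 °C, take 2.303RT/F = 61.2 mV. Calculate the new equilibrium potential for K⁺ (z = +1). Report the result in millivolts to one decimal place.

After the shift: [K⁺]_out = 6.50, [K⁺]_in = 237 mM.
E_new = (61.2/1)·log₁₀(6.50/237) = 61.20 · (-1.5618) = -95.58 mV

-95.6 mV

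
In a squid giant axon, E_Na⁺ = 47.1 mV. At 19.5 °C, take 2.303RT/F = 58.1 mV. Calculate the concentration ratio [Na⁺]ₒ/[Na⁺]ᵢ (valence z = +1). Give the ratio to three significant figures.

log₁₀([out]/[in]) = E·z/(58.1) = 47.1 × 1 / 58.1 = 0.8107
[out]/[in] = 10^(0.8107) = 6.467

6.47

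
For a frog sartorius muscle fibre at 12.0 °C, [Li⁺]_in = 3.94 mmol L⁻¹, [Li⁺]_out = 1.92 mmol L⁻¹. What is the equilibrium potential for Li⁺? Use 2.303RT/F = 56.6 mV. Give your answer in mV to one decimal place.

E = (56.6/z) · log₁₀([Li⁺]_out/[Li⁺]_in) with z = +1.
= (56.6/1) · log₁₀(1.92/3.94) = 56.60 · log₁₀(0.4873)
= 56.60 · (-0.3122) = -17.67 mV

-17.7 mV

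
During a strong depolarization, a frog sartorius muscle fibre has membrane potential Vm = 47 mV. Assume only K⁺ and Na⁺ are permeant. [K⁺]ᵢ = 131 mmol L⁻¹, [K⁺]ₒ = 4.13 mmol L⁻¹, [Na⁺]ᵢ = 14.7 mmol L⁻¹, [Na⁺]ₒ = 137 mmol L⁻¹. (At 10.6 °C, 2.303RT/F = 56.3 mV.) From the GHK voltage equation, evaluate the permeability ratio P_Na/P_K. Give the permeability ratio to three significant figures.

Let α = P_Na/P_K. GHK: Vm = 56.3·log₁₀[(Kₒ + α·Naₒ)/(Kᵢ + α·Naᵢ)].
10^(Vm/56.3) = 10^(47.0/56.3) = 6.8362
So 6.8362·(Kᵢ + α·Naᵢ) = Kₒ + α·Naₒ → α = (6.8362·131.0 − 4.13) / (137.0 − 6.8362·14.7)
α = (895.5 − 4.13) / (137.0 − 100.5) = 891.4/36.51 = 24.42

24.4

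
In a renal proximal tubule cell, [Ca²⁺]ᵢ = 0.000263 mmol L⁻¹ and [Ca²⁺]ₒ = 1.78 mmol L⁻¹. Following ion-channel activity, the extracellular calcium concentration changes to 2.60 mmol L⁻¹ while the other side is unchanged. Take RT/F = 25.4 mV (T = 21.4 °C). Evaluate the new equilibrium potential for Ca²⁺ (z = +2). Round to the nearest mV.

117 mV

After the shift: [Ca²⁺]_out = 2.60, [Ca²⁺]_in = 0.000263 mmol L⁻¹.
E_new = (25.4/2)·ln(2.60/0.000263) = 12.70 · (9.1989) = 116.83 mV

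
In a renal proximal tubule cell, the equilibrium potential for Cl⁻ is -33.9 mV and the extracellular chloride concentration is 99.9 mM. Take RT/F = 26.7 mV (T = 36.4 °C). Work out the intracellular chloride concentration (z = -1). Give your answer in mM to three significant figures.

28.1 mM

Nernst: E = (26.7/-1) · ln([out]/[in]), so ln([out]/[in]) = -33.9 × -1 / 26.7 = 1.2697.
[out]/[in] = e^(1.2697) = 3.56.
[in] = 99.9 / 3.56 = 28.06 mM.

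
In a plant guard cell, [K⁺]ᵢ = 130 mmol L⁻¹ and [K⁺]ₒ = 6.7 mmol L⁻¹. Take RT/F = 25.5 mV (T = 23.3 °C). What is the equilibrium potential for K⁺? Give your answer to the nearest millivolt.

E = (25.5/z) · ln([K⁺]_out/[K⁺]_in) with z = +1.
= (25.5/1) · ln(6.7/130) = 25.50 · ln(0.05154)
= 25.50 · (-2.9654) = -75.62 mV

-76 mV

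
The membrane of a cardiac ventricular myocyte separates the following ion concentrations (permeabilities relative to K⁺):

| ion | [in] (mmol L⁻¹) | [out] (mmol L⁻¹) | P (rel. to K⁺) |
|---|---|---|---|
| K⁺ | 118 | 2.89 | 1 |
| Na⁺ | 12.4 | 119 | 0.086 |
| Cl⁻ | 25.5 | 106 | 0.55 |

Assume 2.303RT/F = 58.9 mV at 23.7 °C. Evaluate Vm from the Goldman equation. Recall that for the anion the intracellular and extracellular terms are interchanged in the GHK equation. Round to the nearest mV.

Vm = 58.9 · log₁₀[(Σ P·[cation]ₒ + Σ P·[anion]ᵢ) / (Σ P·[cation]ᵢ + Σ P·[anion]ₒ)]
Numerator = 1×2.89 + 0.086×119 + 0.55×25.5 = 27.15
Denominator = 1×118 + 0.086×12.4 + 0.55×106 = 177.4
Vm = 58.9 · log₁₀(0.15307) = 58.9 × (-0.8151) = -48.01 mV

-48 mV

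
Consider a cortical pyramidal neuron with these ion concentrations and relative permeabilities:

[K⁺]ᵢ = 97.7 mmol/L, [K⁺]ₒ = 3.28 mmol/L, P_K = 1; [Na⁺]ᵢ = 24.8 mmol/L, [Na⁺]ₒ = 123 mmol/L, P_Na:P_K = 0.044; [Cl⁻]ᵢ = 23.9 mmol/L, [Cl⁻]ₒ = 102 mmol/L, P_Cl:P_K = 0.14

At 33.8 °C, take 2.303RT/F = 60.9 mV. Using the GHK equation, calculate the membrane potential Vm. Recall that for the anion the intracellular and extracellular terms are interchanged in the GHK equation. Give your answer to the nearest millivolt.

Vm = 60.9 · log₁₀[(Σ P·[cation]ₒ + Σ P·[anion]ᵢ) / (Σ P·[cation]ᵢ + Σ P·[anion]ₒ)]
Numerator = 1×3.28 + 0.044×123 + 0.14×23.9 = 12.04
Denominator = 1×97.7 + 0.044×24.8 + 0.14×102 = 113.1
Vm = 60.9 · log₁₀(0.10646) = 60.9 × (-0.9728) = -59.24 mV

-59 mV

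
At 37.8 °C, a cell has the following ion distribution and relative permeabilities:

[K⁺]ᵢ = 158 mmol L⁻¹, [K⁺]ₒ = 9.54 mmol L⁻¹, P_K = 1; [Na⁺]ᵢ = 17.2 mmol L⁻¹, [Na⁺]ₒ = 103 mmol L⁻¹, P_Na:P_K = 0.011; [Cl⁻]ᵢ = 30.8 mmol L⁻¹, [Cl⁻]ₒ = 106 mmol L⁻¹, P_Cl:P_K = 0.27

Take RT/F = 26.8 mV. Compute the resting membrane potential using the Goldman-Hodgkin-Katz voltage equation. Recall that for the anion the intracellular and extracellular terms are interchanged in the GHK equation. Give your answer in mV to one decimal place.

Vm = 26.8 · ln[(Σ P·[cation]ₒ + Σ P·[anion]ᵢ) / (Σ P·[cation]ᵢ + Σ P·[anion]ₒ)]
Numerator = 1×9.54 + 0.011×103 + 0.27×30.8 = 18.99
Denominator = 1×158 + 0.011×17.2 + 0.27×106 = 186.8
Vm = 26.8 · ln(0.10165) = 26.8 × (-2.2862) = -61.27 mV

-61.3 mV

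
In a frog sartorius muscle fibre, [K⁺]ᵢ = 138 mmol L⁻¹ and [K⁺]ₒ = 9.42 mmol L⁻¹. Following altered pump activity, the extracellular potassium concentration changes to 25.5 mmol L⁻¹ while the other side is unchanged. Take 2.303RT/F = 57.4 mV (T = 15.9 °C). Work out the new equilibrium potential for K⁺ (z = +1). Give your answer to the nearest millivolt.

After the shift: [K⁺]_out = 25.5, [K⁺]_in = 138 mmol L⁻¹.
E_new = (57.4/1)·log₁₀(25.5/138) = 57.40 · (-0.7333) = -42.09 mV

-42 mV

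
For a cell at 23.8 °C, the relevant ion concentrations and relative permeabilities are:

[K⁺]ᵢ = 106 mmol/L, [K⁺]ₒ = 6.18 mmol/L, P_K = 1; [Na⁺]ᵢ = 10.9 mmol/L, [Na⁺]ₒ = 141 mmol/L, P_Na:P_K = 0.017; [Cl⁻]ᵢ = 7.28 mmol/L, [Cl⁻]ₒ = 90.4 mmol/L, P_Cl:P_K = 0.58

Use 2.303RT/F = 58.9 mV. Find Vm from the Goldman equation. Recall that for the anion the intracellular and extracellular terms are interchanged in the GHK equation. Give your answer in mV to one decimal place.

Vm = 58.9 · log₁₀[(Σ P·[cation]ₒ + Σ P·[anion]ᵢ) / (Σ P·[cation]ᵢ + Σ P·[anion]ₒ)]
Numerator = 1×6.18 + 0.017×141 + 0.58×7.28 = 12.8
Denominator = 1×106 + 0.017×10.9 + 0.58×90.4 = 158.6
Vm = 58.9 · log₁₀(0.080694) = 58.9 × (-1.0932) = -64.39 mV

-64.4 mV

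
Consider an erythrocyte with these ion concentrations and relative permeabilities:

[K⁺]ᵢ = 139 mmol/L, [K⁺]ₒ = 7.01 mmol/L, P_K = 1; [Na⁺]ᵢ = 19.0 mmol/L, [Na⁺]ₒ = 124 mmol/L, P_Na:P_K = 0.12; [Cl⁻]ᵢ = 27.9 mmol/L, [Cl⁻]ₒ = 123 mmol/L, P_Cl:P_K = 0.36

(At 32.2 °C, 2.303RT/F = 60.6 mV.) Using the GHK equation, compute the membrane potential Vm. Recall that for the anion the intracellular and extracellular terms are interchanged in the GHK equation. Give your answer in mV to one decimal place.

-46.3 mV

Vm = 60.6 · log₁₀[(Σ P·[cation]ₒ + Σ P·[anion]ᵢ) / (Σ P·[cation]ᵢ + Σ P·[anion]ₒ)]
Numerator = 1×7.01 + 0.12×124 + 0.36×27.9 = 31.93
Denominator = 1×139 + 0.12×19.0 + 0.36×123 = 185.6
Vm = 60.6 · log₁₀(0.1721) = 60.6 × (-0.7642) = -46.31 mV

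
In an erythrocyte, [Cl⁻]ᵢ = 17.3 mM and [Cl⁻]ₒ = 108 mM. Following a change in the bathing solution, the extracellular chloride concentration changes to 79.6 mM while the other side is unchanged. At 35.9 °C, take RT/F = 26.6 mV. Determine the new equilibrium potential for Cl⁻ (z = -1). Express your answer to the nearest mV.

After the shift: [Cl⁻]_out = 79.6, [Cl⁻]_in = 17.3 mM.
E_new = (26.6/-1)·ln(79.6/17.3) = -26.60 · (1.5263) = -40.60 mV

-41 mV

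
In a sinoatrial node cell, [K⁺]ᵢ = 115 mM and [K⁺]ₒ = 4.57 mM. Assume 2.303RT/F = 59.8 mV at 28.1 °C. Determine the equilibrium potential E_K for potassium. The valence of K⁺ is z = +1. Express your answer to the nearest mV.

E = (59.8/z) · log₁₀([K⁺]_out/[K⁺]_in) with z = +1.
= (59.8/1) · log₁₀(4.57/115) = 59.80 · log₁₀(0.03974)
= 59.80 · (-1.4008) = -83.77 mV

-84 mV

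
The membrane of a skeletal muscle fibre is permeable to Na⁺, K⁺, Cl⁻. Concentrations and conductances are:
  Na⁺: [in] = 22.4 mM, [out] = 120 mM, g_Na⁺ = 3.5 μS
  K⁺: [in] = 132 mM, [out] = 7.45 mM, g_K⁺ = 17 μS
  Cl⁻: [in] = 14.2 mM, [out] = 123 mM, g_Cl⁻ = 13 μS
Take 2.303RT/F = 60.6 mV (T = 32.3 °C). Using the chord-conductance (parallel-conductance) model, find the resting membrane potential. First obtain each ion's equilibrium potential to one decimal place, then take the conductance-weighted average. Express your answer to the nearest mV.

-56 mV

E_Na⁺ = (60.6/1)·log₁₀(120/22.4) = 44.2 mV
E_K⁺ = (60.6/1)·log₁₀(7.45/132) = -75.7 mV
E_Cl⁻ = (60.6/-1)·log₁₀(123/14.2) = -56.8 mV
Vm = (Σ gᵢEᵢ)/(Σ gᵢ) = (3.5·44.2 + 17·-75.7 + 13·-56.8) / (3.5 + 17 + 13)
= -1870.60 / 33.5 = -55.84 mV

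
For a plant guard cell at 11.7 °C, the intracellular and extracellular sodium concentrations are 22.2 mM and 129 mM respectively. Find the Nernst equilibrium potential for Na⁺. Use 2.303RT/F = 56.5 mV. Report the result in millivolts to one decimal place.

E = (56.5/z) · log₁₀([Na⁺]_out/[Na⁺]_in) with z = +1.
= (56.5/1) · log₁₀(129/22.2) = 56.50 · log₁₀(5.811)
= 56.50 · (0.7642) = 43.18 mV

43.2 mV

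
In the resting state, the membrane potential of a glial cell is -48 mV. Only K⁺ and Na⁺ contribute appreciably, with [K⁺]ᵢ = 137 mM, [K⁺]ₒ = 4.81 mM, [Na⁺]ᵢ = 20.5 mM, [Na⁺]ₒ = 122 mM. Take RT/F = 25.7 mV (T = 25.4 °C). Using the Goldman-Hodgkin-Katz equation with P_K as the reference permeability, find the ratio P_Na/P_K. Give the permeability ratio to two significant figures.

Let α = P_Na/P_K. GHK: Vm = 25.7·ln[(Kₒ + α·Naₒ)/(Kᵢ + α·Naᵢ)].
e^(Vm/25.7) = e^(-48.0/25.7) = 0.15448
So 0.15448·(Kᵢ + α·Naᵢ) = Kₒ + α·Naₒ → α = (0.15448·137.0 − 4.81) / (122.0 − 0.15448·20.5)
α = (21.16 − 4.81) / (122.0 − 3.167) = 16.35/118.8 = 0.1376

0.14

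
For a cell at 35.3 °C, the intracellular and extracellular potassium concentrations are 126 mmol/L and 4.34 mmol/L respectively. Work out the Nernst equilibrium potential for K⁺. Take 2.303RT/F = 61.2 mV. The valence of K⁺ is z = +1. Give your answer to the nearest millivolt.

-90 mV

E = (61.2/z) · log₁₀([K⁺]_out/[K⁺]_in) with z = +1.
= (61.2/1) · log₁₀(4.34/126) = 61.20 · log₁₀(0.03444)
= 61.20 · (-1.4629) = -89.53 mV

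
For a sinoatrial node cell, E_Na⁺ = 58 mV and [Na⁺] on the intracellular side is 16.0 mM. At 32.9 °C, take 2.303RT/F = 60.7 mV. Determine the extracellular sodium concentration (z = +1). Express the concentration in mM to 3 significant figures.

Nernst: E = (60.7/1) · log₁₀([out]/[in]), so log₁₀([out]/[in]) = 58.0 × 1 / 60.7 = 0.9555.
[out]/[in] = 10^(0.9555) = 9.026.
[out] = 9.026 × 16.0 = 144.4 mM.

144 mM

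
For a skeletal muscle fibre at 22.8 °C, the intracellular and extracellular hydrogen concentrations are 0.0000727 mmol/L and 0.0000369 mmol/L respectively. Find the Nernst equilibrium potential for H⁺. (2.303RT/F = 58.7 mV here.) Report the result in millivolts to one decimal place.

-17.3 mV

E = (58.7/z) · log₁₀([H⁺]_out/[H⁺]_in) with z = +1.
= (58.7/1) · log₁₀(0.0000369/0.0000727) = 58.70 · log₁₀(0.5076)
= 58.70 · (-0.2945) = -17.29 mV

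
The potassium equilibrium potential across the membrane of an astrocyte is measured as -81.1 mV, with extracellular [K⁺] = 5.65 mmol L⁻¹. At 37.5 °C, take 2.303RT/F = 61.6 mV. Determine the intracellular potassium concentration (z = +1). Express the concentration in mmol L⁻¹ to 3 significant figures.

Nernst: E = (61.6/1) · log₁₀([out]/[in]), so log₁₀([out]/[in]) = -81.1 × 1 / 61.6 = -1.3166.
[out]/[in] = 10^(-1.3166) = 0.04824.
[in] = 5.65 / 0.04824 = 117.1 mmol L⁻¹.

117 mmol L⁻¹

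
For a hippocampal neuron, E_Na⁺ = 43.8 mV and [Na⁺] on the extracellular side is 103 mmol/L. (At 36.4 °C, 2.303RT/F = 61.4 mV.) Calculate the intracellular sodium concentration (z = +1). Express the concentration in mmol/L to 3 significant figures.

19.9 mmol/L

Nernst: E = (61.4/1) · log₁₀([out]/[in]), so log₁₀([out]/[in]) = 43.8 × 1 / 61.4 = 0.7134.
[out]/[in] = 10^(0.7134) = 5.168.
[in] = 103 / 5.168 = 19.93 mmol/L.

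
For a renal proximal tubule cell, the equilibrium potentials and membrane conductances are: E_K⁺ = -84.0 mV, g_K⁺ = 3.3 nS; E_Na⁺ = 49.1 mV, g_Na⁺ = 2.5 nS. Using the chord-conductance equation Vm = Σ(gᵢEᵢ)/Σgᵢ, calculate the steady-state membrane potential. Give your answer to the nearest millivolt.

Σ gᵢEᵢ = 3.3·(-84.0) + 2.5·(49.1) = -154.45
Σ gᵢ = 3.3 + 2.5 = 5.8
Vm = -154.45 / 5.8 = -26.63 mV

-27 mV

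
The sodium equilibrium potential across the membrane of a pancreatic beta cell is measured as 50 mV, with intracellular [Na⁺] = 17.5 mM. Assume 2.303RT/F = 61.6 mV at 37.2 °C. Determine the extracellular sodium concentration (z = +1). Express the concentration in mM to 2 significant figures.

Nernst: E = (61.6/1) · log₁₀([out]/[in]), so log₁₀([out]/[in]) = 50.0 × 1 / 61.6 = 0.8117.
[out]/[in] = 10^(0.8117) = 6.482.
[out] = 6.482 × 17.5 = 113.4 mM.

110 mM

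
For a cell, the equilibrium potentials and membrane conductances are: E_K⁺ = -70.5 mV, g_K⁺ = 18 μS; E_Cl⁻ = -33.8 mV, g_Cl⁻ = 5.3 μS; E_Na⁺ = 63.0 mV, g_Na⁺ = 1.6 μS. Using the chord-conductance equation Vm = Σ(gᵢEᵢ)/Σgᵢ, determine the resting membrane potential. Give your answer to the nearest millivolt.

-54 mV

Σ gᵢEᵢ = 18·(-70.5) + 5.3·(-33.8) + 1.6·(63.0) = -1347.34
Σ gᵢ = 18 + 5.3 + 1.6 = 24.9
Vm = -1347.34 / 24.9 = -54.11 mV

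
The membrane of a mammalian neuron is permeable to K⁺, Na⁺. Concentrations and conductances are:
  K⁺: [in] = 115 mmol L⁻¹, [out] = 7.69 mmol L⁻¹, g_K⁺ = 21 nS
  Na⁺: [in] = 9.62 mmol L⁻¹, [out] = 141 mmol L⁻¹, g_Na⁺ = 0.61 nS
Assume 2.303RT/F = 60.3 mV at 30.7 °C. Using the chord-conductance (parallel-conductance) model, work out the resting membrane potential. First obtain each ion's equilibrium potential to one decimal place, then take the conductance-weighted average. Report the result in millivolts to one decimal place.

E_K⁺ = (60.3/1)·log₁₀(7.69/115) = -70.8 mV
E_Na⁺ = (60.3/1)·log₁₀(141/9.62) = 70.3 mV
Vm = (Σ gᵢEᵢ)/(Σ gᵢ) = (21·-70.8 + 0.61·70.3) / (21 + 0.61)
= -1443.92 / 21.61 = -66.82 mV

-66.8 mV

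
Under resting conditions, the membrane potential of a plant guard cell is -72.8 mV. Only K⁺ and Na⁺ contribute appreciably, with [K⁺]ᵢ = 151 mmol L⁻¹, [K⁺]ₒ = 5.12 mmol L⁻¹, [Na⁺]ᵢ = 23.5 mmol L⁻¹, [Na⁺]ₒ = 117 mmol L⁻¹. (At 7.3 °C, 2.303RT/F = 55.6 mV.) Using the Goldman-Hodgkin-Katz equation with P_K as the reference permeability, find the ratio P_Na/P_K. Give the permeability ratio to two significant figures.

Let α = P_Na/P_K. GHK: Vm = 55.6·log₁₀[(Kₒ + α·Naₒ)/(Kᵢ + α·Naᵢ)].
10^(Vm/55.6) = 10^(-72.8/55.6) = 0.049051
So 0.049051·(Kᵢ + α·Naᵢ) = Kₒ + α·Naₒ → α = (0.049051·151.0 − 5.12) / (117.0 − 0.049051·23.5)
α = (7.407 − 5.12) / (117.0 − 1.153) = 2.287/115.8 = 0.01974

0.020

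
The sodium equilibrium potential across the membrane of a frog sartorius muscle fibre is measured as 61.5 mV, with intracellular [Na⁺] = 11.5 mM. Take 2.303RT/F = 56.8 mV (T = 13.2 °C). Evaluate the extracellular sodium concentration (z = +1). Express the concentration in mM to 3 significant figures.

139 mM

Nernst: E = (56.8/1) · log₁₀([out]/[in]), so log₁₀([out]/[in]) = 61.5 × 1 / 56.8 = 1.0827.
[out]/[in] = 10^(1.0827) = 12.1.
[out] = 12.1 × 11.5 = 139.1 mM.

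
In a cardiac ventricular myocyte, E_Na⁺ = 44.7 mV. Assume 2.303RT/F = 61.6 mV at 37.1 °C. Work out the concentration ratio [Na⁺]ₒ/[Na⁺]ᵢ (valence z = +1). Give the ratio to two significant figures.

log₁₀([out]/[in]) = E·z/(61.6) = 44.7 × 1 / 61.6 = 0.7256
[out]/[in] = 10^(0.7256) = 5.317

5.3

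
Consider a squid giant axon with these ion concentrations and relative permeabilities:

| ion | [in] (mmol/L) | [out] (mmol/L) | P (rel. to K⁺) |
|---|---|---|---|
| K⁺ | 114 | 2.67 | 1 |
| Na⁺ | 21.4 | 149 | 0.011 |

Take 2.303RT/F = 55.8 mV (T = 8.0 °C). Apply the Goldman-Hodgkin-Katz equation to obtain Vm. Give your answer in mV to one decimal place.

-79.4 mV

Vm = 55.8 · log₁₀[(Σ P·[cation]ₒ + Σ P·[anion]ᵢ) / (Σ P·[cation]ᵢ + Σ P·[anion]ₒ)]
Numerator = 1×2.67 + 0.011×149 = 4.309
Denominator = 1×114 + 0.011×21.4 = 114.2
Vm = 55.8 · log₁₀(0.03772) = 55.8 × (-1.4234) = -79.43 mV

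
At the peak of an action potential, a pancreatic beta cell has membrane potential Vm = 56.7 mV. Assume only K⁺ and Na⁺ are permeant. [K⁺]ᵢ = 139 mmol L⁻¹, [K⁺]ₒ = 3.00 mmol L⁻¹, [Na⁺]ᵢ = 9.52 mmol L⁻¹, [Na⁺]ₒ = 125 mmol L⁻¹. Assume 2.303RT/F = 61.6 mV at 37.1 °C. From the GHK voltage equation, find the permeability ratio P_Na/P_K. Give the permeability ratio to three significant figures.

25.2

Let α = P_Na/P_K. GHK: Vm = 61.6·log₁₀[(Kₒ + α·Naₒ)/(Kᵢ + α·Naᵢ)].
10^(Vm/61.6) = 10^(56.7/61.6) = 8.3263
So 8.3263·(Kᵢ + α·Naᵢ) = Kₒ + α·Naₒ → α = (8.3263·139.0 − 3.0) / (125.0 − 8.3263·9.52)
α = (1157 − 3.0) / (125.0 − 79.27) = 1154/45.73 = 25.24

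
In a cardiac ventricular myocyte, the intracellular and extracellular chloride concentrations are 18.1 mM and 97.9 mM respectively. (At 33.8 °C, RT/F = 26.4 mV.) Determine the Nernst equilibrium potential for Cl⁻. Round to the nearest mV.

E = (26.4/z) · ln([Cl⁻]_out/[Cl⁻]_in) with z = -1.
For an anion, dividing by z = -1 reverses the sign.
= (26.4/-1) · ln(97.9/18.1) = -26.40 · ln(5.409)
= -26.40 · (1.6880) = -44.56 mV

-45 mV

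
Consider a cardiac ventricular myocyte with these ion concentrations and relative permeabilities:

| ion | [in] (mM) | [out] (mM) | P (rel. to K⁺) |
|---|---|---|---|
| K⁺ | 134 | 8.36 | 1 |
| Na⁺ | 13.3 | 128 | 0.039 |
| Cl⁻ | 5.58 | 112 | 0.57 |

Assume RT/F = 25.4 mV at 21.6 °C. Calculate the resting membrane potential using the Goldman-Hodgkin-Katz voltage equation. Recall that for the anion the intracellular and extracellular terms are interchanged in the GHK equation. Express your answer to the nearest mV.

Vm = 25.4 · ln[(Σ P·[cation]ₒ + Σ P·[anion]ᵢ) / (Σ P·[cation]ᵢ + Σ P·[anion]ₒ)]
Numerator = 1×8.36 + 0.039×128 + 0.57×5.58 = 16.53
Denominator = 1×134 + 0.039×13.3 + 0.57×112 = 198.4
Vm = 25.4 · ln(0.083347) = 25.4 × (-2.4847) = -63.11 mV

-63 mV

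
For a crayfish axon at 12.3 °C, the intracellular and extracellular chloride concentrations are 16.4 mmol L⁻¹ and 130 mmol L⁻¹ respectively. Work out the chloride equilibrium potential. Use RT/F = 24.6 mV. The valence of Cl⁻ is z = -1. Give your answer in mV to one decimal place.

E = (24.6/z) · ln([Cl⁻]_out/[Cl⁻]_in) with z = -1.
For an anion, dividing by z = -1 reverses the sign.
= (24.6/-1) · ln(130/16.4) = -24.60 · ln(7.927)
= -24.60 · (2.0703) = -50.93 mV

-50.9 mV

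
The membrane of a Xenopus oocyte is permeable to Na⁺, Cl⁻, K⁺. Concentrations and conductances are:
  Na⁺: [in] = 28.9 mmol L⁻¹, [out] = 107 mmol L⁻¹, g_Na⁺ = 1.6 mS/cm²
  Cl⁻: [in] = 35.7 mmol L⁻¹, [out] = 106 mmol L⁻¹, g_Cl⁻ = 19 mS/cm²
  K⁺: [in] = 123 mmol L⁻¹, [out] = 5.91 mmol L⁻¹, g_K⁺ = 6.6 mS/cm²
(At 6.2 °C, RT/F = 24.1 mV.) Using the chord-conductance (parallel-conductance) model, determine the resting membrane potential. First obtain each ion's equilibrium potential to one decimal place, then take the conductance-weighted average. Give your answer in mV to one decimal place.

E_Na⁺ = (24.1/1)·ln(107/28.9) = 31.5 mV
E_Cl⁻ = (24.1/-1)·ln(106/35.7) = -26.2 mV
E_K⁺ = (24.1/1)·ln(5.91/123) = -73.2 mV
Vm = (Σ gᵢEᵢ)/(Σ gᵢ) = (1.6·31.5 + 19·-26.2 + 6.6·-73.2) / (1.6 + 19 + 6.6)
= -930.52 / 27.2 = -34.21 mV

-34.2 mV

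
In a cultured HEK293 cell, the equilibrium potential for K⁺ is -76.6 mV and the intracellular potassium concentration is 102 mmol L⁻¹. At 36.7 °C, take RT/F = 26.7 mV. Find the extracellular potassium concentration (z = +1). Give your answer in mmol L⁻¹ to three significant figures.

5.79 mmol L⁻¹

Nernst: E = (26.7/1) · ln([out]/[in]), so ln([out]/[in]) = -76.6 × 1 / 26.7 = -2.8689.
[out]/[in] = e^(-2.8689) = 0.05676.
[out] = 0.05676 × 102 = 5.79 mmol L⁻¹.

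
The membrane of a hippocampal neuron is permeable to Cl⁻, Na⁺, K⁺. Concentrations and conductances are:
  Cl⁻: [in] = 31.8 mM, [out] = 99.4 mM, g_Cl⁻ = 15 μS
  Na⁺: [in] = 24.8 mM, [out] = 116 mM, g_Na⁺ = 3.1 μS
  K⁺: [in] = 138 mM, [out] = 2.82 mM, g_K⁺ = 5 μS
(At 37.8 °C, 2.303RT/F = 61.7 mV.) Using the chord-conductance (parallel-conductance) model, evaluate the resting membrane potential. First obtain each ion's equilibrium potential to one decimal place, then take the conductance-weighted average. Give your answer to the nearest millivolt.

E_Cl⁻ = (61.7/-1)·log₁₀(99.4/31.8) = -30.5 mV
E_Na⁺ = (61.7/1)·log₁₀(116/24.8) = 41.3 mV
E_K⁺ = (61.7/1)·log₁₀(2.82/138) = -104.3 mV
Vm = (Σ gᵢEᵢ)/(Σ gᵢ) = (15·-30.5 + 3.1·41.3 + 5·-104.3) / (15 + 3.1 + 5)
= -850.97 / 23.1 = -36.84 mV

-37 mV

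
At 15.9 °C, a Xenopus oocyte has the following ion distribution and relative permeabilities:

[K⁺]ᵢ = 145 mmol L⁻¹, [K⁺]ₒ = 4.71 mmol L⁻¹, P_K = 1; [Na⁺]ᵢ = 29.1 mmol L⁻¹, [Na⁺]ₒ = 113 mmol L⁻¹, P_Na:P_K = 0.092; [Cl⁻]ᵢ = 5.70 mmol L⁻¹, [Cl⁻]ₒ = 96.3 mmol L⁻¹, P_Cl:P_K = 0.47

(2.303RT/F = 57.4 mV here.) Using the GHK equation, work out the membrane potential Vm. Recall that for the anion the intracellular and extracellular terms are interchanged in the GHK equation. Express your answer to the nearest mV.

Vm = 57.4 · log₁₀[(Σ P·[cation]ₒ + Σ P·[anion]ᵢ) / (Σ P·[cation]ᵢ + Σ P·[anion]ₒ)]
Numerator = 1×4.71 + 0.092×113 + 0.47×5.70 = 17.78
Denominator = 1×145 + 0.092×29.1 + 0.47×96.3 = 192.9
Vm = 57.4 · log₁₀(0.09218) = 57.4 × (-1.0354) = -59.43 mV

-59 mV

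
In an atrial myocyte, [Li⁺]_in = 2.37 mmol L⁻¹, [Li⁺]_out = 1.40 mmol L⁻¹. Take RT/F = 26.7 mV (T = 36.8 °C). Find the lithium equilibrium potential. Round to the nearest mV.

E = (26.7/z) · ln([Li⁺]_out/[Li⁺]_in) with z = +1.
= (26.7/1) · ln(1.40/2.37) = 26.70 · ln(0.5907)
= 26.70 · (-0.5264) = -14.06 mV

-14 mV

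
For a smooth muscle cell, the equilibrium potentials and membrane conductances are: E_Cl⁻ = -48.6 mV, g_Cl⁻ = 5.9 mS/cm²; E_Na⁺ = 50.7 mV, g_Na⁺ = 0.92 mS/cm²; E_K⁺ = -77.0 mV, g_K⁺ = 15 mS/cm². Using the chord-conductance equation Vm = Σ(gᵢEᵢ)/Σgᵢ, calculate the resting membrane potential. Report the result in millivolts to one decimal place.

Σ gᵢEᵢ = 5.9·(-48.6) + 0.92·(50.7) + 15·(-77.0) = -1395.10
Σ gᵢ = 5.9 + 0.92 + 15 = 21.82
Vm = -1395.10 / 21.82 = -63.94 mV

-63.9 mV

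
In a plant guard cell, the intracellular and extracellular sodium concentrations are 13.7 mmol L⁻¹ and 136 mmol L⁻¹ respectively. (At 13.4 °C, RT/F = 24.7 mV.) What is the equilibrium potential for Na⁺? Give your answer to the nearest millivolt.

E = (24.7/z) · ln([Na⁺]_out/[Na⁺]_in) with z = +1.
= (24.7/1) · ln(136/13.7) = 24.70 · ln(9.927)
= 24.70 · (2.2953) = 56.69 mV

57 mV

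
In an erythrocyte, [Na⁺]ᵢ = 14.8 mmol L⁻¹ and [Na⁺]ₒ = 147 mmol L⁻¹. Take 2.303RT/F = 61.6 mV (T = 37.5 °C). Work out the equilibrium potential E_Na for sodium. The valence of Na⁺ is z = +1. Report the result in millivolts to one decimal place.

E = (61.6/z) · log₁₀([Na⁺]_out/[Na⁺]_in) with z = +1.
= (61.6/1) · log₁₀(147/14.8) = 61.60 · log₁₀(9.932)
= 61.60 · (0.9971) = 61.42 mV

61.4 mV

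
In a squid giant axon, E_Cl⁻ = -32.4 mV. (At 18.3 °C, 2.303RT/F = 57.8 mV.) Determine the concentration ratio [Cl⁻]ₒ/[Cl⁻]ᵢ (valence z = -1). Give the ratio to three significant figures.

3.64

log₁₀([out]/[in]) = E·z/(57.8) = -32.4 × -1 / 57.8 = 0.5606
[out]/[in] = 10^(0.5606) = 3.635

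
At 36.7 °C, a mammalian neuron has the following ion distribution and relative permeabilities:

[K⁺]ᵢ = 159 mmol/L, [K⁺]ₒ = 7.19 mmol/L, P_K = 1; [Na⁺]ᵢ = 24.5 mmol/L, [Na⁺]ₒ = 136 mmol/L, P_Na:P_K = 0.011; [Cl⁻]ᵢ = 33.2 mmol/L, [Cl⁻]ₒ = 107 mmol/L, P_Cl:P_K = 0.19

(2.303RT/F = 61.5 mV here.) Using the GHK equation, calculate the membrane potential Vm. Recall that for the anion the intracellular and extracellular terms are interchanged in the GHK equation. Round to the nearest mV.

Vm = 61.5 · log₁₀[(Σ P·[cation]ₒ + Σ P·[anion]ᵢ) / (Σ P·[cation]ᵢ + Σ P·[anion]ₒ)]
Numerator = 1×7.19 + 0.011×136 + 0.19×33.2 = 14.99
Denominator = 1×159 + 0.011×24.5 + 0.19×107 = 179.6
Vm = 61.5 · log₁₀(0.083486) = 61.5 × (-1.0784) = -66.32 mV

-66 mV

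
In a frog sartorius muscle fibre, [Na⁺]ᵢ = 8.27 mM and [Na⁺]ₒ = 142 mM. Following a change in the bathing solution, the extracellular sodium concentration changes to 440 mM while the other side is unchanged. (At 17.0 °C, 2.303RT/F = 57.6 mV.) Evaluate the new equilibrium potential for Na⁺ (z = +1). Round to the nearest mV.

99 mV

After the shift: [Na⁺]_out = 440, [Na⁺]_in = 8.27 mM.
E_new = (57.6/1)·log₁₀(440/8.27) = 57.60 · (1.7259) = 99.41 mV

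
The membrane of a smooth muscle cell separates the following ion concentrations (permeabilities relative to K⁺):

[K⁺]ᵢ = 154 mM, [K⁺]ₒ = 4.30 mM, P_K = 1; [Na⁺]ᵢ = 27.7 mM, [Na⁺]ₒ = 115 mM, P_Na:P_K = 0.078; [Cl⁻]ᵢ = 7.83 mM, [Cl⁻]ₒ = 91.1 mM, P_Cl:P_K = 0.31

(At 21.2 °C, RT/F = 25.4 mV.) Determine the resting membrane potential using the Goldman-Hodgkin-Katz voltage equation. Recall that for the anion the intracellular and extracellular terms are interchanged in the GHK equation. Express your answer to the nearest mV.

-63 mV

Vm = 25.4 · ln[(Σ P·[cation]ₒ + Σ P·[anion]ᵢ) / (Σ P·[cation]ᵢ + Σ P·[anion]ₒ)]
Numerator = 1×4.30 + 0.078×115 + 0.31×7.83 = 15.7
Denominator = 1×154 + 0.078×27.7 + 0.31×91.1 = 184.4
Vm = 25.4 · ln(0.085126) = 25.4 × (-2.4636) = -62.58 mV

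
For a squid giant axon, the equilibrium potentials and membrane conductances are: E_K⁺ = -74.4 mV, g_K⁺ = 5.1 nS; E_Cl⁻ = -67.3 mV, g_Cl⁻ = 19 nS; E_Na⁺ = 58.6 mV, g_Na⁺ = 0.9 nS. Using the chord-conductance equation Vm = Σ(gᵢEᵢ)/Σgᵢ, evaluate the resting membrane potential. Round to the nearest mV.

Σ gᵢEᵢ = 5.1·(-74.4) + 19·(-67.3) + 0.9·(58.6) = -1605.40
Σ gᵢ = 5.1 + 19 + 0.9 = 25
Vm = -1605.40 / 25 = -64.22 mV

-64 mV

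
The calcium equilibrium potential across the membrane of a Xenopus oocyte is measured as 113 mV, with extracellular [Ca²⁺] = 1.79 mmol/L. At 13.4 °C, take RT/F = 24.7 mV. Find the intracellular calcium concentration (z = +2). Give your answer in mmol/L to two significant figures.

Nernst: E = (24.7/2) · ln([out]/[in]), so ln([out]/[in]) = 113.0 × 2 / 24.7 = 9.1498.
[out]/[in] = e^(9.1498) = 9413.
[in] = 1.79 / 9413 = 0.0001902 mmol/L.

0.00019 mmol/L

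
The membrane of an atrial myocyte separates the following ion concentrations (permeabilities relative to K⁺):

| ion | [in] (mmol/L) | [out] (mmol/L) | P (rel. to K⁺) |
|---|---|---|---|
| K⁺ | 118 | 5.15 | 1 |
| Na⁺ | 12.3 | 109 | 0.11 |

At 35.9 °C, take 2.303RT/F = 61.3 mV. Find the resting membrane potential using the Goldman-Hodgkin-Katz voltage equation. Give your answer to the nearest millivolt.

Vm = 61.3 · log₁₀[(Σ P·[cation]ₒ + Σ P·[anion]ᵢ) / (Σ P·[cation]ᵢ + Σ P·[anion]ₒ)]
Numerator = 1×5.15 + 0.11×109 = 17.14
Denominator = 1×118 + 0.11×12.3 = 119.4
Vm = 61.3 · log₁₀(0.14361) = 61.3 × (-0.8428) = -51.67 mV

-52 mV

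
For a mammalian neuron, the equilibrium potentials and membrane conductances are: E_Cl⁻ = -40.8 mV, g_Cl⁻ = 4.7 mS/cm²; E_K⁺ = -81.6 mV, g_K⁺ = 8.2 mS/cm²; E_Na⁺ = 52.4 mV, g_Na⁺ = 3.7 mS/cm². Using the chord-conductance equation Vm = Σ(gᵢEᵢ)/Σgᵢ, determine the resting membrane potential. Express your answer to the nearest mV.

Σ gᵢEᵢ = 4.7·(-40.8) + 8.2·(-81.6) + 3.7·(52.4) = -667.00
Σ gᵢ = 4.7 + 8.2 + 3.7 = 16.6
Vm = -667.00 / 16.6 = -40.18 mV

-40 mV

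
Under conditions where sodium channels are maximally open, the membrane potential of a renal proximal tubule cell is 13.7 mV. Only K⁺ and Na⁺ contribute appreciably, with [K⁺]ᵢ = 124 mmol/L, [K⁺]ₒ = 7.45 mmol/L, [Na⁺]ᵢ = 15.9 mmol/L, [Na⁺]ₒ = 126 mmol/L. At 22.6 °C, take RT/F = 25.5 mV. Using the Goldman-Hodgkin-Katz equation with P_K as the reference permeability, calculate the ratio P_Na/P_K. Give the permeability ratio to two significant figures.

Let α = P_Na/P_K. GHK: Vm = 25.5·ln[(Kₒ + α·Naₒ)/(Kᵢ + α·Naᵢ)].
e^(Vm/25.5) = e^(13.7/25.5) = 1.7113
So 1.7113·(Kᵢ + α·Naᵢ) = Kₒ + α·Naₒ → α = (1.7113·124.0 − 7.45) / (126.0 − 1.7113·15.9)
α = (212.2 − 7.45) / (126.0 − 27.21) = 204.8/98.79 = 2.073

2.1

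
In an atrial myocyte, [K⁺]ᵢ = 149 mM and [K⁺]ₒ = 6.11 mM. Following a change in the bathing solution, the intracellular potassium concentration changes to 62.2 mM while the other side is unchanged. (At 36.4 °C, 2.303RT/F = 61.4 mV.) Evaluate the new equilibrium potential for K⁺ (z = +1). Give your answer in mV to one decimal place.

-61.9 mV

After the shift: [K⁺]_out = 6.11, [K⁺]_in = 62.2 mM.
E_new = (61.4/1)·log₁₀(6.11/62.2) = 61.40 · (-1.0077) = -61.88 mV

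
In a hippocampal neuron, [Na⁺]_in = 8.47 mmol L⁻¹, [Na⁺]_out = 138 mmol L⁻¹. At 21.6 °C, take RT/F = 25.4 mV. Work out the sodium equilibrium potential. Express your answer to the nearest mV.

71 mV

E = (25.4/z) · ln([Na⁺]_out/[Na⁺]_in) with z = +1.
= (25.4/1) · ln(138/8.47) = 25.40 · ln(16.29)
= 25.40 · (2.7907) = 70.88 mV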